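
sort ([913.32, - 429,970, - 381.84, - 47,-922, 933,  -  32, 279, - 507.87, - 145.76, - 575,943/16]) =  [ - 922, - 575,-507.87, - 429, - 381.84, - 145.76, - 47 ,-32 , 943/16, 279,  913.32,933, 970]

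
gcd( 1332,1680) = 12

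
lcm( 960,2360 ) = 56640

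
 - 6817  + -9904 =-16721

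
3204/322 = 1602/161 =9.95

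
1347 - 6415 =- 5068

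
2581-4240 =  - 1659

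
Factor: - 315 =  - 3^2*5^1*7^1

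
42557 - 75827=  -  33270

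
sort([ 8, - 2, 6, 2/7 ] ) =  [  -  2, 2/7,6,8 ] 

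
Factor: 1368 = 2^3*3^2 * 19^1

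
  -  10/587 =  - 10/587 = - 0.02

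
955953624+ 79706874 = 1035660498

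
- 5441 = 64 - 5505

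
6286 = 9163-2877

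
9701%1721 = 1096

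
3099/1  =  3099 = 3099.00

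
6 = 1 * 6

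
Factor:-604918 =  - 2^1*302459^1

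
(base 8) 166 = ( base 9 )141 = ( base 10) 118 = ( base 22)58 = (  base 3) 11101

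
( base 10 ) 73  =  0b1001001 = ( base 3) 2201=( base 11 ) 67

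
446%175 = 96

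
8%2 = 0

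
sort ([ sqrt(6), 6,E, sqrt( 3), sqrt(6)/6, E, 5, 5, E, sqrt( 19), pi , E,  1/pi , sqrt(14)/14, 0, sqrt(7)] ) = [0, sqrt( 14)/14 , 1/pi,sqrt ( 6 ) /6, sqrt( 3 ),sqrt( 6),  sqrt( 7),E,E, E, E , pi, sqrt(19),5,5,6] 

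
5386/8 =673 + 1/4 = 673.25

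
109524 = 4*27381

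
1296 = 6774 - 5478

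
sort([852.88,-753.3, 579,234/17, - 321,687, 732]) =[ - 753.3, - 321,234/17, 579,  687,732,852.88]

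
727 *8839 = 6425953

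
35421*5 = 177105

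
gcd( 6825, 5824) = 91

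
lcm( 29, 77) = 2233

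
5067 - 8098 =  - 3031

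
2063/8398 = 2063/8398 = 0.25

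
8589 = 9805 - 1216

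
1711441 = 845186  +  866255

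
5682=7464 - 1782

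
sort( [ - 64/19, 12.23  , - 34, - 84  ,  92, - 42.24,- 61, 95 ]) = [ - 84, - 61,-42.24,-34, - 64/19, 12.23,92, 95 ]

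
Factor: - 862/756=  - 2^( - 1)*3^( - 3 )*7^ ( - 1)*431^1 = -431/378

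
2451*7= 17157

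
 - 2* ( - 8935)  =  17870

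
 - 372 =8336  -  8708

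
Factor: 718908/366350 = 834/425=2^1 * 3^1*5^( - 2 ) *17^( - 1)*139^1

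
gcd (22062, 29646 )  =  6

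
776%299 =178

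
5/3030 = 1/606 = 0.00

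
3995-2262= 1733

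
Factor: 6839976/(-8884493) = - 2^3*3^1 *11^1*13^1*349^( - 1 ) * 1993^1*25457^( - 1)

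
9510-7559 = 1951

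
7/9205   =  1/1315 =0.00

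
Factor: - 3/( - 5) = 3^1*5^( - 1)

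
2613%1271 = 71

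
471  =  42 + 429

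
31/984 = 31/984 = 0.03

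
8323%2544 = 691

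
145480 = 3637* 40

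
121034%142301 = 121034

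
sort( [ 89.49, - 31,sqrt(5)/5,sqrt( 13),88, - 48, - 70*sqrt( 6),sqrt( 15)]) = [ - 70*sqrt( 6), - 48, - 31 , sqrt (5 )/5, sqrt ( 13), sqrt(15 ),88, 89.49] 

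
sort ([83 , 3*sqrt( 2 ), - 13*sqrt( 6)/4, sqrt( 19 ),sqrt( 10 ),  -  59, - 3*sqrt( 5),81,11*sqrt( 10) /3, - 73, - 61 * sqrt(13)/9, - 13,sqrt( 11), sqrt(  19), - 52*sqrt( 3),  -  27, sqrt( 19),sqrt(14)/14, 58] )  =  [ - 52*sqrt( 3 ), - 73, - 59, - 27,-61 *sqrt ( 13)/9, - 13, - 13*sqrt( 6)/4, - 3*sqrt( 5) , sqrt( 14 )/14,  sqrt (10 ),sqrt( 11), 3*sqrt( 2 ), sqrt( 19 ),  sqrt( 19 ), sqrt( 19), 11*sqrt( 10)/3, 58 , 81, 83] 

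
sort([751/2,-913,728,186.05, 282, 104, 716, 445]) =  [ - 913,  104, 186.05,282,751/2,445,  716, 728 ] 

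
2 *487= 974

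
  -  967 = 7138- 8105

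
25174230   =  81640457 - 56466227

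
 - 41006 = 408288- 449294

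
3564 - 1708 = 1856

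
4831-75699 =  - 70868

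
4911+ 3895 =8806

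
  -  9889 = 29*( - 341 )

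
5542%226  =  118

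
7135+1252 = 8387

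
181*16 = 2896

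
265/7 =37+6/7 = 37.86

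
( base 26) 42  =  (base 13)82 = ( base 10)106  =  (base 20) 56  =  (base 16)6a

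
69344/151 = 459 + 35/151 = 459.23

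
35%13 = 9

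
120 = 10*12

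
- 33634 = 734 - 34368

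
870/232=3 + 3/4 = 3.75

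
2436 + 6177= 8613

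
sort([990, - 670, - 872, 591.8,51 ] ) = [ - 872,  -  670, 51, 591.8 , 990 ]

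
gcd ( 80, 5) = 5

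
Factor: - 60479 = - 197^1*307^1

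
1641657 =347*4731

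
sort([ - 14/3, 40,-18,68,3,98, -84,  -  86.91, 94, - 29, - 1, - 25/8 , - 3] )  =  [  -  86.91, - 84, - 29, - 18, - 14/3, - 25/8, - 3, - 1,3,40,68, 94, 98 ] 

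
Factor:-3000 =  - 2^3*3^1*5^3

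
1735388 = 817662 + 917726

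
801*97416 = 78030216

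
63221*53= 3350713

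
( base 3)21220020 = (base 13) 280b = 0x167d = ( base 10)5757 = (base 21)d13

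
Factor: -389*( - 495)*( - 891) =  - 171566505  =  - 3^6*5^1 * 11^2*389^1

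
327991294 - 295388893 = 32602401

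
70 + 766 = 836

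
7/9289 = 1/1327 = 0.00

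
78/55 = 1 + 23/55 = 1.42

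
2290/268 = 8 + 73/134 = 8.54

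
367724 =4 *91931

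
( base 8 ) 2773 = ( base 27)22j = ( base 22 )33D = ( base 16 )5FB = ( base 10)1531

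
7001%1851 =1448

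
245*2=490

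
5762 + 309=6071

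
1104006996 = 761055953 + 342951043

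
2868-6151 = - 3283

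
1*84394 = 84394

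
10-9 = 1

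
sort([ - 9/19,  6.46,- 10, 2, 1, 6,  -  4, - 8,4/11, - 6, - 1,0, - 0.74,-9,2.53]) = [-10,-9, - 8, - 6, - 4, - 1 ,-0.74, - 9/19, 0, 4/11,1, 2, 2.53, 6,6.46 ] 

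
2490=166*15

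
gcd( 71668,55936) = 1748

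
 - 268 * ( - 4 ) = 1072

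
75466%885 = 241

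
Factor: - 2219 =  - 7^1*317^1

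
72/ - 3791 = - 72/3791 =- 0.02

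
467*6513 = 3041571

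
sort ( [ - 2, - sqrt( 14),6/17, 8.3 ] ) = [ - sqrt( 14),-2, 6/17,8.3] 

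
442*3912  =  1729104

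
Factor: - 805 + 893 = 88 =2^3*11^1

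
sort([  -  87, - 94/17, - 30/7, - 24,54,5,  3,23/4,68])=[-87,- 24, - 94/17, -30/7,3, 5 , 23/4,54,68] 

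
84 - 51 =33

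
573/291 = 191/97 = 1.97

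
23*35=805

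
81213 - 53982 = 27231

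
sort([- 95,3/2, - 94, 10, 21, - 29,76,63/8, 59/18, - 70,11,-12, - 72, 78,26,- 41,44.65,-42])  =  [-95, - 94, - 72,-70,-42, - 41, - 29,-12, 3/2,59/18, 63/8, 10 , 11,21,26, 44.65, 76,78]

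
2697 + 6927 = 9624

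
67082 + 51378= 118460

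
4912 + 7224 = 12136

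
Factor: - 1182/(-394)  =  3^1   =  3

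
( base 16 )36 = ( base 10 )54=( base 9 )60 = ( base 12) 46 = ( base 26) 22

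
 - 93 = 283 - 376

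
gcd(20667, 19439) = 1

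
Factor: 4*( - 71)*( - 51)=2^2 *3^1*17^1*71^1 = 14484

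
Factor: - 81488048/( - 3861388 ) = 2^2*179^( - 1 )*5393^( - 1) *5093003^1= 20372012/965347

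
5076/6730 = 2538/3365 = 0.75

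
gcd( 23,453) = 1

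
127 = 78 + 49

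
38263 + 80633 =118896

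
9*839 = 7551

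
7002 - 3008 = 3994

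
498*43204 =21515592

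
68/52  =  1 + 4/13 = 1.31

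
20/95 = 4/19 =0.21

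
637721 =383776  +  253945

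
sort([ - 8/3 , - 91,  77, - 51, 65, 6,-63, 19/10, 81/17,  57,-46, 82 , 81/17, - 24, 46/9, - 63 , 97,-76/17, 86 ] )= [ - 91, - 63, - 63, - 51, - 46, - 24, - 76/17, - 8/3,  19/10, 81/17, 81/17,46/9, 6, 57,65, 77, 82, 86, 97]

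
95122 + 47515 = 142637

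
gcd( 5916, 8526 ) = 174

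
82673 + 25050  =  107723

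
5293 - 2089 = 3204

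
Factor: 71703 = 3^2*31^1*257^1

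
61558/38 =1619 + 18/19 = 1619.95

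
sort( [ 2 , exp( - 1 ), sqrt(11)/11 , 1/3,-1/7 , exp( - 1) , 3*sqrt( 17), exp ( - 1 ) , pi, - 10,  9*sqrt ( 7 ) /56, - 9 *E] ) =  [ - 9 * E, - 10, - 1/7,sqrt( 11) /11,1/3, exp( - 1),exp( - 1),  exp( - 1) , 9*sqrt( 7)/56, 2,pi,  3*sqrt( 17 ) ] 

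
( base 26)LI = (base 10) 564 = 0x234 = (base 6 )2340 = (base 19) 1ad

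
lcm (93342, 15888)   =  746736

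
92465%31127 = 30211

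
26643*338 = 9005334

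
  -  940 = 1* ( - 940)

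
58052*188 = 10913776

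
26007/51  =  509+16/17=509.94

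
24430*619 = 15122170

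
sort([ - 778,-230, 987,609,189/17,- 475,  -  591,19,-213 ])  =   [-778, - 591, - 475,-230,-213, 189/17, 19,609,987]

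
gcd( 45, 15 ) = 15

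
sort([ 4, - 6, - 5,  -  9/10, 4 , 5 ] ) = [-6 , - 5 , - 9/10 , 4,  4,5] 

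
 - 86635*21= -1819335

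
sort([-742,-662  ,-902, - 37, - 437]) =[ - 902, - 742, - 662, - 437, - 37]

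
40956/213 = 13652/71 = 192.28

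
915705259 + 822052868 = 1737758127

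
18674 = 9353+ 9321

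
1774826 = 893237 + 881589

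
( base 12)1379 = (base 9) 3073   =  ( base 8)4315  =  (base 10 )2253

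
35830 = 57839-22009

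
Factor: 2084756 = 2^2 * 19^1*27431^1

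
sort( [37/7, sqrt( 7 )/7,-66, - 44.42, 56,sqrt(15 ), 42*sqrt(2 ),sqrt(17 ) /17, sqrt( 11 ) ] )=[ - 66,-44.42, sqrt( 17)/17, sqrt( 7)/7,sqrt( 11 ), sqrt( 15), 37/7, 56, 42*sqrt( 2 )]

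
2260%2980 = 2260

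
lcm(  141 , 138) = 6486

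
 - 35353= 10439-45792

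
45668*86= 3927448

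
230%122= 108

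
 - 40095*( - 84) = 3367980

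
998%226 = 94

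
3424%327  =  154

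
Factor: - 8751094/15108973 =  - 795554/1373543= - 2^1*73^1*5449^1*1373543^( - 1)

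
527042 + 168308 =695350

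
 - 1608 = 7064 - 8672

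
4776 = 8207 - 3431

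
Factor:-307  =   - 307^1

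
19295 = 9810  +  9485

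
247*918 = 226746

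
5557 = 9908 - 4351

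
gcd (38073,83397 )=3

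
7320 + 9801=17121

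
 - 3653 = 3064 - 6717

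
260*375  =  97500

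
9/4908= 3/1636 = 0.00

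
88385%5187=206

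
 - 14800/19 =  -14800/19 = -778.95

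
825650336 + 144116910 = 969767246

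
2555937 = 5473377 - 2917440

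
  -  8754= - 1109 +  - 7645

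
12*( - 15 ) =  - 180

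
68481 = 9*7609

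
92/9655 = 92/9655 = 0.01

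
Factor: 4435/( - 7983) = -5/9=- 3^(-2) * 5^1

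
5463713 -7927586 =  -2463873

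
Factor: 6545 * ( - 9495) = - 3^2*5^2*7^1*11^1*17^1 * 211^1   =  - 62144775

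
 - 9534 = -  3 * 3178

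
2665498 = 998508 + 1666990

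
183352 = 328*559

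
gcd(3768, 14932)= 4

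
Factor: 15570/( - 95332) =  - 7785/47666 = -2^ ( - 1 )*3^2*5^1*173^1*23833^( - 1)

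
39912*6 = 239472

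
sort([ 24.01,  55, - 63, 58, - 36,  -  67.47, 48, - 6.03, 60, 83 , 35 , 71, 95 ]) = [ - 67.47, - 63,-36,-6.03, 24.01,35 , 48 , 55, 58, 60, 71, 83, 95]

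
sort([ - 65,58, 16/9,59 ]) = [ - 65, 16/9,  58,59]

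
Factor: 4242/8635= 2^1 * 3^1 * 5^( - 1 )*7^1  *  11^ ( - 1) * 101^1*157^( - 1)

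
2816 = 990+1826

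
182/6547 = 182/6547  =  0.03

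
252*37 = 9324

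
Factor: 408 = 2^3*3^1*17^1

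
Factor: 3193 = 31^1 * 103^1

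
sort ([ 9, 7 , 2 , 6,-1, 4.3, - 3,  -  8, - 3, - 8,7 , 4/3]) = [ - 8 , - 8, - 3, - 3, - 1, 4/3, 2,  4.3, 6,  7, 7, 9 ] 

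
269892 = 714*378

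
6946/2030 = 3473/1015 =3.42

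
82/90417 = 82/90417 = 0.00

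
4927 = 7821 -2894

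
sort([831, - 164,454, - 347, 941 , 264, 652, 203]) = [ - 347, - 164, 203, 264,454  ,  652, 831,941]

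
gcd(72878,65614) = 2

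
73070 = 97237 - 24167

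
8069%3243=1583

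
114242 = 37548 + 76694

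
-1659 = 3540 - 5199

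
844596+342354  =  1186950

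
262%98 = 66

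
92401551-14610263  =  77791288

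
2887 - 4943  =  - 2056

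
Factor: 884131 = 884131^1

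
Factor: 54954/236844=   2^( - 1)*3^( -2)*17^( - 1)*71^1=71/306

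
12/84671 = 12/84671 = 0.00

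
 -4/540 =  - 1/135 = -  0.01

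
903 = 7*129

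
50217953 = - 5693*(-8821 )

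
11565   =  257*45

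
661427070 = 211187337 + 450239733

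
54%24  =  6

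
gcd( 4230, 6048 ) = 18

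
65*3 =195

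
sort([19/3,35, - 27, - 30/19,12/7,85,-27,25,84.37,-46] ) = [ - 46, - 27,-27, -30/19,12/7, 19/3,25,35,84.37, 85]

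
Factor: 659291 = 229^1*2879^1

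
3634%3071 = 563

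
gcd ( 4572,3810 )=762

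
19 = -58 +77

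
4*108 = 432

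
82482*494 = 40746108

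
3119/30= 3119/30 = 103.97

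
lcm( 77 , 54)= 4158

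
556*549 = 305244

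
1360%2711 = 1360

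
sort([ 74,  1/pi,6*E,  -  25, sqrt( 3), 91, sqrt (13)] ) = [-25, 1/pi,sqrt( 3 ) , sqrt( 13),6*E, 74, 91] 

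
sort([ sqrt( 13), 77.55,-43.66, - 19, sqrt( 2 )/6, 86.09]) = [- 43.66, - 19 , sqrt( 2)/6,sqrt( 13), 77.55, 86.09 ] 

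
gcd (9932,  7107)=1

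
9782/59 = 9782/59 = 165.80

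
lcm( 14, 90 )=630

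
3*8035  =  24105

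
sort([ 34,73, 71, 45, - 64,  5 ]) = [ - 64,  5,34,45,  71,  73]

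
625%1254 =625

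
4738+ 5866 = 10604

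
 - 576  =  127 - 703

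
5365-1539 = 3826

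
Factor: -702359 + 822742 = 120383^1= 120383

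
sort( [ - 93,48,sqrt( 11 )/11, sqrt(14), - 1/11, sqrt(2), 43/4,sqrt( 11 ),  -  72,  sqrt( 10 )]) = [  -  93, - 72,  -  1/11,sqrt(11 ) /11, sqrt( 2), sqrt( 10 ), sqrt( 11 ),sqrt( 14 ), 43/4,48] 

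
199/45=199/45  =  4.42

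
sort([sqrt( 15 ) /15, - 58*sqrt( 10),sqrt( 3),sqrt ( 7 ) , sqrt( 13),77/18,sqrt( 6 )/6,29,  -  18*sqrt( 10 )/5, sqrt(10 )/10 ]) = [ - 58*sqrt (10), - 18*sqrt( 10)/5,sqrt( 15)/15,  sqrt( 10)/10,sqrt(6)/6,sqrt( 3),  sqrt ( 7 ),  sqrt(13), 77/18,29]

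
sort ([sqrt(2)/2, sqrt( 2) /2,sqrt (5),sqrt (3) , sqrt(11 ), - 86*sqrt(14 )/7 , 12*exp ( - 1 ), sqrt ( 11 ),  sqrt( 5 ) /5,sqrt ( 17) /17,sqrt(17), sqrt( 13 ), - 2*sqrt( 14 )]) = [ - 86*sqrt(14 )/7, - 2*sqrt ( 14),sqrt (17)/17,sqrt(5 ) /5,sqrt (2 )/2,sqrt( 2 ) /2, sqrt(3 ),sqrt ( 5),sqrt( 11 ), sqrt(11),sqrt( 13),sqrt (17),  12*exp ( - 1 )] 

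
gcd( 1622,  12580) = 2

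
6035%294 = 155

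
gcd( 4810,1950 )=130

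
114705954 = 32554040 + 82151914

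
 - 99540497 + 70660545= - 28879952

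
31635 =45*703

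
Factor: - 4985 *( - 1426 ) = 7108610 =2^1*5^1*23^1*31^1  *  997^1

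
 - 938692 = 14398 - 953090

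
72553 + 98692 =171245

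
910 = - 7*(  -  130)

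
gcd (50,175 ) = 25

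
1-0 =1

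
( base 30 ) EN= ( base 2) 110111011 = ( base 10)443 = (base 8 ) 673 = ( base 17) 191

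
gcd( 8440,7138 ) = 2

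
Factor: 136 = 2^3 *17^1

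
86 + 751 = 837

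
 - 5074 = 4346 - 9420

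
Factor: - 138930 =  - 2^1 *3^1*5^1  *11^1*  421^1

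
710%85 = 30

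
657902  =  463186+194716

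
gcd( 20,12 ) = 4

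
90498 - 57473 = 33025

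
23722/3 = 23722/3=7907.33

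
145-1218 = -1073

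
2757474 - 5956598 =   -  3199124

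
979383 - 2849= 976534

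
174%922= 174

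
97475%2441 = 2276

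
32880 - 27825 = 5055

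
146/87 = 1 + 59/87 = 1.68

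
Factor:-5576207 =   -  7^1 * 13^1 * 29^1*2113^1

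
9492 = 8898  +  594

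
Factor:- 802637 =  - 11^1*131^1*557^1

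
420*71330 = 29958600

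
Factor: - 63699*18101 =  - 1153015599 =- 3^1*17^1 *23^1*787^1*1249^1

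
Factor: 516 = 2^2*3^1* 43^1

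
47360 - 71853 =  - 24493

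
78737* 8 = 629896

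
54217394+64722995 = 118940389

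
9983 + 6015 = 15998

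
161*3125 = 503125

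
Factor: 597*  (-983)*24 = -2^3*3^2 *199^1 * 983^1 = - 14084424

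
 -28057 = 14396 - 42453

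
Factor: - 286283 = - 353^1*811^1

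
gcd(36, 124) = 4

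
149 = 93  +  56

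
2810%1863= 947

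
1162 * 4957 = 5760034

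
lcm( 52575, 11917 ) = 893775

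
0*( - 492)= 0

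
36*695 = 25020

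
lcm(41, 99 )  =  4059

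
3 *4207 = 12621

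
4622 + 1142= 5764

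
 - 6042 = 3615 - 9657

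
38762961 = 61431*631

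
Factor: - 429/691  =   -3^1*11^1 * 13^1*691^( - 1 )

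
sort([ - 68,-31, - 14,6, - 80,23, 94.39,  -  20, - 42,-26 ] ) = [ - 80,- 68, - 42, -31,  -  26, - 20, - 14, 6,23, 94.39 ]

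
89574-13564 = 76010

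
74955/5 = 14991 = 14991.00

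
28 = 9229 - 9201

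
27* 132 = 3564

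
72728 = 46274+26454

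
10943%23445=10943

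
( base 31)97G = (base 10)8882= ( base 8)21262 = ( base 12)5182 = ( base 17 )1dc8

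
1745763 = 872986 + 872777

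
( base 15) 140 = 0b100011101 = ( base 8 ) 435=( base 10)285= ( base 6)1153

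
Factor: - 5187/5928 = - 7/8 = - 2^( - 3 )*7^1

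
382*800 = 305600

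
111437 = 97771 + 13666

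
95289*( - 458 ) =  - 43642362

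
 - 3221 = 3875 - 7096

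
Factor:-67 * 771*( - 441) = 3^3*7^2 * 67^1*257^1=22780737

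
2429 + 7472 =9901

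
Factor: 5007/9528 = 1669/3176 = 2^( - 3 )*397^( - 1)*1669^1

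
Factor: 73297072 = 2^4*4581067^1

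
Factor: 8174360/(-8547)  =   - 2^3*3^( - 1 )*5^1*7^( - 1)*11^(-1)*37^(-1)*204359^1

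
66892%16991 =15919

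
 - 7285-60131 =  - 67416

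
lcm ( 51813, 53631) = 3056967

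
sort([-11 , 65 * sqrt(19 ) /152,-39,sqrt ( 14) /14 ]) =[ - 39,  -  11,sqrt( 14 ) /14,65*sqrt(19)/152 ] 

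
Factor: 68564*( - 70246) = - 2^3*11^1*31^1*61^1 * 103^1 * 281^1 =- 4816346744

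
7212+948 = 8160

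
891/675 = 1 + 8/25 = 1.32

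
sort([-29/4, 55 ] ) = [ -29/4, 55]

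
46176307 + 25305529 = 71481836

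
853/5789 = 853/5789 = 0.15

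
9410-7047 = 2363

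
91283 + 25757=117040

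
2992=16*187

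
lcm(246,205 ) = 1230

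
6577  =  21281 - 14704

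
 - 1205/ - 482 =5/2 = 2.50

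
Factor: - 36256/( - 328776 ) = 44/399 = 2^2*3^( - 1 )*7^ (  -  1)*11^1*19^ (-1) 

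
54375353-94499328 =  - 40123975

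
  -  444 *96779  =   - 42969876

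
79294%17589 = 8938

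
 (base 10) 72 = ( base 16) 48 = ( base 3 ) 2200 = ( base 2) 1001000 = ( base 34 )24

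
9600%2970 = 690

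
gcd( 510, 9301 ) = 1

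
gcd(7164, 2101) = 1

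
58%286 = 58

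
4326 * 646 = 2794596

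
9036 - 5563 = 3473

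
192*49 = 9408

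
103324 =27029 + 76295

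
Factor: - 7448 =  - 2^3 * 7^2*19^1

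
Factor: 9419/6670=2^(  -  1)*5^(- 1 )*23^( - 1 )*29^( - 1)*9419^1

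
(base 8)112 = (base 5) 244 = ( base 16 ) 4A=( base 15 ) 4E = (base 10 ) 74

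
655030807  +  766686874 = 1421717681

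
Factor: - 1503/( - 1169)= 9/7 = 3^2*7^(-1) 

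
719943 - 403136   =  316807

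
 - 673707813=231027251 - 904735064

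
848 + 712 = 1560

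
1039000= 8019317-6980317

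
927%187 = 179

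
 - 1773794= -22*80627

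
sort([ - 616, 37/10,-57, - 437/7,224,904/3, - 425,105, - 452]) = [ - 616, - 452, - 425, - 437/7, - 57,37/10, 105, 224,904/3]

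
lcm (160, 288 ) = 1440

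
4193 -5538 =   -  1345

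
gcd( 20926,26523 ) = 1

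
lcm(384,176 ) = 4224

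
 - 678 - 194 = -872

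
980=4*245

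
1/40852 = 1/40852 = 0.00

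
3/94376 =3/94376 = 0.00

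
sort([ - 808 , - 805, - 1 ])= [ - 808, - 805, - 1] 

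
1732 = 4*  433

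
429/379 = 429/379 = 1.13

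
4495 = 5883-1388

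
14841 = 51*291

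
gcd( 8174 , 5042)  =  2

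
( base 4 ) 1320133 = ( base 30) 8H1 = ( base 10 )7711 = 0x1E1F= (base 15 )2441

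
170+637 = 807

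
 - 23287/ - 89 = 261 + 58/89 = 261.65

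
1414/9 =1414/9 = 157.11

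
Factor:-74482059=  - 3^1*24827353^1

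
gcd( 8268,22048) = 2756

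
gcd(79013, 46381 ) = 1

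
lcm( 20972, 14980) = 104860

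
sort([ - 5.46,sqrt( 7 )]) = [ - 5.46, sqrt( 7)]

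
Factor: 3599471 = 37^1*97283^1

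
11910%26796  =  11910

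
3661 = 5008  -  1347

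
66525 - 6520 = 60005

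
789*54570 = 43055730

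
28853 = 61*473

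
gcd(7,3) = 1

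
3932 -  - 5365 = 9297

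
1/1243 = 1/1243 = 0.00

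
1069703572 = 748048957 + 321654615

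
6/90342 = 1/15057 = 0.00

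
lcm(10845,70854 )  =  1062810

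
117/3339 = 13/371 = 0.04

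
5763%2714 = 335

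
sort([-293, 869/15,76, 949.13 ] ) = [ - 293,  869/15, 76, 949.13]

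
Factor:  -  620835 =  - 3^1*5^1*41389^1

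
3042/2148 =507/358 = 1.42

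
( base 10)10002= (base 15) 2e6c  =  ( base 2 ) 10011100010010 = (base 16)2712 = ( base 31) ack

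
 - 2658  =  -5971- - 3313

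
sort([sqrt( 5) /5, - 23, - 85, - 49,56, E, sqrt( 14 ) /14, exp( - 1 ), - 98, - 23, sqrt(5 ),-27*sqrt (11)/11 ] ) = [ - 98, - 85, - 49, - 23,-23, - 27*sqrt( 11 ) /11,sqrt( 14)/14  ,  exp( - 1 ),sqrt( 5)/5,sqrt (5),E, 56]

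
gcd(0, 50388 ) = 50388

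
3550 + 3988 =7538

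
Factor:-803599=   -  677^1*1187^1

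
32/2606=16/1303 = 0.01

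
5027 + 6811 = 11838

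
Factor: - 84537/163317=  - 3^2*7^( - 2)*11^(-1)*31^1 =-  279/539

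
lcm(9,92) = 828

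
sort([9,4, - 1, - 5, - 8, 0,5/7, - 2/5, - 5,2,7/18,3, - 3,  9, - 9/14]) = [ - 8, - 5,  -  5 , - 3, - 1, - 9/14, - 2/5 , 0,7/18,5/7 , 2,3, 4,9,9]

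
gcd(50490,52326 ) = 918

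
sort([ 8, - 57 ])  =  [-57,8 ] 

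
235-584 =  - 349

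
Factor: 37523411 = 3623^1*10357^1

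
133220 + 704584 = 837804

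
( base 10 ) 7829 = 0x1e95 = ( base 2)1111010010101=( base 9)11658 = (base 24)de5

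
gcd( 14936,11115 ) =1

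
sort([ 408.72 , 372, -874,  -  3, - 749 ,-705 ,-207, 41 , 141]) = [-874, - 749, - 705,  -  207,  -  3,41,  141,  372,  408.72]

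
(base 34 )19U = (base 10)1492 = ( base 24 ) 2e4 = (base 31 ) 1h4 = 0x5D4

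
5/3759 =5/3759 = 0.00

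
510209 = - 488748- - 998957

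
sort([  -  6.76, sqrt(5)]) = [-6.76, sqrt( 5 )] 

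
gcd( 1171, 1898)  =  1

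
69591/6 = 11598 +1/2 = 11598.50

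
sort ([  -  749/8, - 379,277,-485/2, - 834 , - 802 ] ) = [ - 834, - 802,-379, - 485/2, - 749/8, 277] 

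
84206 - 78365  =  5841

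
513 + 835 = 1348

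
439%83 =24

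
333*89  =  29637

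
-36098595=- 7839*4605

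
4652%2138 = 376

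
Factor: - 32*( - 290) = 9280 = 2^6*5^1*29^1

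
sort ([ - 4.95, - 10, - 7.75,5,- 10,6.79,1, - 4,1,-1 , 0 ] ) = [ - 10, - 10, - 7.75, - 4.95, - 4,-1,0 , 1, 1, 5,6.79 ] 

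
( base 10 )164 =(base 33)4W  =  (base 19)8c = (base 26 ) 68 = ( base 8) 244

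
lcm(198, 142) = 14058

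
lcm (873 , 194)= 1746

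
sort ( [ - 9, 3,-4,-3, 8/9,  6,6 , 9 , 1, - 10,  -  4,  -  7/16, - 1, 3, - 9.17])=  [ - 10,-9.17, -9, - 4,-4, - 3, -1, -7/16 , 8/9, 1, 3,3, 6, 6,9] 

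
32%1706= 32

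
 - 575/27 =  - 575/27 =- 21.30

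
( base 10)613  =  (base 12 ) 431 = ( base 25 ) OD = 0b1001100101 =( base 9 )751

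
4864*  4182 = 20341248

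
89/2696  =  89/2696 =0.03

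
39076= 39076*1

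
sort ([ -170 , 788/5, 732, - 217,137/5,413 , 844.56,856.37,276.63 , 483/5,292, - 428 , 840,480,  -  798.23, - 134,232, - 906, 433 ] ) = [ - 906 , - 798.23,-428,-217,  -  170, - 134, 137/5,483/5 , 788/5, 232 , 276.63,292 , 413,433 , 480, 732, 840 , 844.56,856.37 ] 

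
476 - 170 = 306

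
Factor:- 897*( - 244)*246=2^3 * 3^2 * 13^1* 23^1 * 41^1*61^1 = 53841528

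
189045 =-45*(  -  4201 ) 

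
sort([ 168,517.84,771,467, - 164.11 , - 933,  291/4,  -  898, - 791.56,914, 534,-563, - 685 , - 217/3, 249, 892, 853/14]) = [ - 933, - 898, -791.56,  -  685, - 563,  -  164.11,- 217/3, 853/14,291/4, 168 , 249,467, 517.84,534, 771, 892,914]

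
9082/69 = 131 + 43/69 = 131.62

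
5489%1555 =824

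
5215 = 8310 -3095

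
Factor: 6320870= 2^1*5^1*632087^1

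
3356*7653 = 25683468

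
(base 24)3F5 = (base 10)2093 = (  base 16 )82D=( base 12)1265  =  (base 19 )5F3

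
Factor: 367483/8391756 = 2^( - 2)*3^(-1)*41^1*47^(  -  1)*8963^1*14879^(  -  1 ) 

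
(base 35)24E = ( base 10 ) 2604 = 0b101000101100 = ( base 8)5054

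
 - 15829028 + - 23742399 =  - 39571427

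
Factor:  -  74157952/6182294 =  -2^6 * 11^1 *31^1*1699^1 * 3091147^( - 1 ) = -37078976/3091147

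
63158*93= 5873694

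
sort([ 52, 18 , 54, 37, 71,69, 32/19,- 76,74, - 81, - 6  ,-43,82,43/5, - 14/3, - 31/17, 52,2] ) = [ - 81,  -  76,- 43, - 6, - 14/3,-31/17,32/19,2, 43/5,18, 37, 52, 52,54, 69, 71, 74, 82]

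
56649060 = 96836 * 585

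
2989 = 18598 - 15609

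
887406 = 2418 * 367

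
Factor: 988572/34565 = 2^2*3^1*5^ (-1 )*13^1 *31^( - 1) * 223^(-1)*6337^1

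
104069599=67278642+36790957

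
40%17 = 6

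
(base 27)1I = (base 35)1A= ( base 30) 1F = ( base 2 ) 101101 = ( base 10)45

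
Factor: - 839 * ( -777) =3^1*7^1*37^1*839^1  =  651903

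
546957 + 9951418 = 10498375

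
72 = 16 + 56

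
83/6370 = 83/6370=0.01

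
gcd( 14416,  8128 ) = 16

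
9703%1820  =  603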